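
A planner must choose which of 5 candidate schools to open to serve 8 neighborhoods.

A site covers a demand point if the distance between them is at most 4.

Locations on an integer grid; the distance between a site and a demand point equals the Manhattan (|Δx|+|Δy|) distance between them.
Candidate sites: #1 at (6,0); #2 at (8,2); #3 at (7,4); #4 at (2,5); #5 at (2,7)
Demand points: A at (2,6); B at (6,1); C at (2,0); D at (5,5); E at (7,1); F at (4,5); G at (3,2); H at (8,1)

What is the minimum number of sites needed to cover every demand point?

2

Coverage sets (demand points within 4 of each site):
  #1: {B, C, E, H}
  #2: {B, E, H}
  #3: {B, D, E, F, H}
  #4: {A, D, F, G}
  #5: {A, F}
No single site covers all 8 demand points.
But {#1, #4} covers everything, so the minimum is 2.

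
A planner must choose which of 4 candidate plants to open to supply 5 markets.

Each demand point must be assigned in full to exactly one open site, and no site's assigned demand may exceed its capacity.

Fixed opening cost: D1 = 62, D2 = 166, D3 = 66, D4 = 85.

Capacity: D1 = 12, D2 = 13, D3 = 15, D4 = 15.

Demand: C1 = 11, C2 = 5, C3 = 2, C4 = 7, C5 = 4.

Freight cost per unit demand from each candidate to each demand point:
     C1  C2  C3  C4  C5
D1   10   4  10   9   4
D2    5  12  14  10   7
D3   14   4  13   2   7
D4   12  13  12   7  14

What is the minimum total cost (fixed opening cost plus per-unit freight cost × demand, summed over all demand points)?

Open {D3, D4}; cheapest assignment that respects the capacities:
  D3 (cap 15, load 14): C2, C3, C4 — cost 5×4 + 2×13 + 7×2 = 60
  D4 (cap 15, load 15): C1, C5 — cost 11×12 + 4×14 = 188
  Shipping 248, fixed 151 → total 399.
  Any other capacity-feasible assignment to {D3, D4} ships for at least 248.
Compare {D1, D3, D4}: its best feasible assignment gives total 415.
Compare {D1, D2, D3}: its best feasible assignment gives total 419.
Every other set of open sites that can feasibly serve all demand totals ≥ 415 even under its best assignment. Minimum: 399.

399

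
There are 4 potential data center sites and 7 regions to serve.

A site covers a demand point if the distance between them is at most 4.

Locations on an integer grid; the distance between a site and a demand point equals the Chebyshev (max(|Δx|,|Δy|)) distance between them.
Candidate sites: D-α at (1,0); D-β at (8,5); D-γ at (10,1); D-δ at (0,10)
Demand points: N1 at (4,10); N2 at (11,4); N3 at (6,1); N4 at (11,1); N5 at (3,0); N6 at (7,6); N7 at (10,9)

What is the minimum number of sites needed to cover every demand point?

Coverage sets (demand points within 4 of each site):
  D-α: {N5}
  D-β: {N2, N3, N4, N6, N7}
  D-γ: {N2, N3, N4}
  D-δ: {N1}
No 2 sites suffice: every size-2 union leaves at least one demand point uncovered.
But {D-α, D-β, D-δ} covers everything, so the minimum is 3.

3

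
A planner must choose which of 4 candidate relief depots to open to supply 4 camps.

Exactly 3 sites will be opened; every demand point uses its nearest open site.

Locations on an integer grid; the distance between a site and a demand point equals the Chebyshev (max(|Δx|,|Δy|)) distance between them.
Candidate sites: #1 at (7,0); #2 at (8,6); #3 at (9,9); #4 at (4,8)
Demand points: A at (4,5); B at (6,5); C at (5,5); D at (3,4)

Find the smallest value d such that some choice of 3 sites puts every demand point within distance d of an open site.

4

Open {#1, #2, #3}.
  Farthest demand point is A at distance 4 (to #2); all others are ≤ 4.
With {#1, #2, #4} the worst case is 4.
With {#1, #3, #4} the worst case is 4.
No size-3 selection achieves below 4.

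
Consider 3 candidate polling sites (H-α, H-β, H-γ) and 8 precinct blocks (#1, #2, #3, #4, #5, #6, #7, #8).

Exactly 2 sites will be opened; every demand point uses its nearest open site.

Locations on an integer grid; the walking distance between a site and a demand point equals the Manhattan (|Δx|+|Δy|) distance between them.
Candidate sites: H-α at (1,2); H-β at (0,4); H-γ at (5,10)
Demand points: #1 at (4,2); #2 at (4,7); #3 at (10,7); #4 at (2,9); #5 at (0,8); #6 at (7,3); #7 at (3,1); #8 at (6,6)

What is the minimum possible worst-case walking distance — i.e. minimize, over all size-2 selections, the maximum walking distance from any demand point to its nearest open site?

8

Open {H-α, H-γ}.
  Farthest demand point is #3 at walking distance 8 (to H-γ); all others are ≤ 8.
With {H-β, H-γ} the worst case is 8.
With {H-α, H-β} the worst case is 13.
No size-2 selection achieves below 8.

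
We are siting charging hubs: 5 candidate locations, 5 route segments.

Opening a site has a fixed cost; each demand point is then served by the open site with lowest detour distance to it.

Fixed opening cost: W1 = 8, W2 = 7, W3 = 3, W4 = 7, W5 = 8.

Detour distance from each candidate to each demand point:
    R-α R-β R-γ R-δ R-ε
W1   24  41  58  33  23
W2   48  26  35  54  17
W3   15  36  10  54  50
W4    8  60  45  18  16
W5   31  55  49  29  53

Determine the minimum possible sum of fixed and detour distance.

95

Open {W2, W3, W4}: assign each demand point to its cheapest open site.
  R-α→W4 8, R-β→W2 26, R-γ→W3 10, R-δ→W4 18, R-ε→W4 16
  detour distance 78, fixed 17 → total 95.
Compare {W3, W4}: detour distance 88 + fixed 10 = 98.
Compare {W1, W2, W3, W4}: detour distance 78 + fixed 25 = 103.
Compare {W2, W3, W4, W5}: detour distance 78 + fixed 25 = 103.
All other subsets cost ≥ 98. Minimum total cost: 95.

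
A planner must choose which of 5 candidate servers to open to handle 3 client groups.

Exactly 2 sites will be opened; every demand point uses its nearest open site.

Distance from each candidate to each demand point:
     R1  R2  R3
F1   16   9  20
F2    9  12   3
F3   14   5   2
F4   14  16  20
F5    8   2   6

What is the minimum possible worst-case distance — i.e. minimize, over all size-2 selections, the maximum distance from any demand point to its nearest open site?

8

Open {F1, F5}.
  Farthest demand point is R1 at distance 8 (to F5); all others are ≤ 8.
With {F2, F5} the worst case is 8.
With {F3, F5} the worst case is 8.
No size-2 selection achieves below 8.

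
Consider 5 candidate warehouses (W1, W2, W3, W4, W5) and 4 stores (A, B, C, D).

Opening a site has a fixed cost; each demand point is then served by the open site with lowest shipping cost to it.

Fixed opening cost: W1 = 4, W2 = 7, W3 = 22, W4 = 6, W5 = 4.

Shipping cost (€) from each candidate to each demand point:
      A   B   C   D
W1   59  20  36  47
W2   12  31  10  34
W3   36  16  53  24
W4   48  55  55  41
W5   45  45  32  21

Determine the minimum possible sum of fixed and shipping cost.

Open {W1, W2, W5}: assign each demand point to its cheapest open site.
  A→W2 12, B→W1 20, C→W2 10, D→W5 21
  shipping cost 63, fixed 15 → total 78.
Compare {W1, W2, W4, W5}: shipping cost 63 + fixed 21 = 84.
Compare {W2, W5}: shipping cost 74 + fixed 11 = 85.
Compare {W1, W2}: shipping cost 76 + fixed 11 = 87.
All other subsets cost ≥ 84. Minimum total cost: 78.

78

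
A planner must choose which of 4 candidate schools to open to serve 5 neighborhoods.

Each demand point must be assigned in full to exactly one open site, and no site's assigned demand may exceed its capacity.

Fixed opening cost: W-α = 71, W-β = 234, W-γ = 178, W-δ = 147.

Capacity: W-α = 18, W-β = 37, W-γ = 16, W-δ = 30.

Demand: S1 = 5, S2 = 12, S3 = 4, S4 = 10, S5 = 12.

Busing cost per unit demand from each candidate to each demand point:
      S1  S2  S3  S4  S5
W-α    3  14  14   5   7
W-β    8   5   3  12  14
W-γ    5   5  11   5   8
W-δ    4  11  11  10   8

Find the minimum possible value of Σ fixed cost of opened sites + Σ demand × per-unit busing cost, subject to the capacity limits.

555

Open {W-α, W-δ}; cheapest assignment that respects the capacities:
  W-α (cap 18, load 15): S1, S4 — cost 5×3 + 10×5 = 65
  W-δ (cap 30, load 28): S2, S3, S5 — cost 12×11 + 4×11 + 12×8 = 272
  Shipping 337, fixed 218 → total 555.
  Any other capacity-feasible assignment to {W-α, W-δ} ships for at least 337.
Compare {W-α, W-β}: its best feasible assignment gives total 596.
Compare {W-γ, W-δ}: its best feasible assignment gives total 645.
Every other set of open sites that can feasibly serve all demand totals ≥ 596 even under its best assignment. Minimum: 555.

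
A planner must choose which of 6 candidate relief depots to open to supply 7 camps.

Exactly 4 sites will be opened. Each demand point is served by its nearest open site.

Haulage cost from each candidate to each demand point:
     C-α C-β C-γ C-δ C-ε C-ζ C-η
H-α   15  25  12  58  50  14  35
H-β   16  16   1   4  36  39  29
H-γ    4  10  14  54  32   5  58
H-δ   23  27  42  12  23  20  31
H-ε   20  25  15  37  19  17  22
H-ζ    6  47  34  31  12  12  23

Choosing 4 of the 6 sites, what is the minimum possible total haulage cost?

58

Open {H-β, H-γ, H-ε, H-ζ}.
  C-α→H-γ 4, C-β→H-γ 10, C-γ→H-β 1, C-δ→H-β 4, C-ε→H-ζ 12, C-ζ→H-γ 5, C-η→H-ε 22  ⇒ total 58.
Compare {H-α, H-β, H-γ, H-ζ}: total 59.
Compare {H-β, H-γ, H-δ, H-ζ}: total 59.
No size-4 selection does better; minimum is 58.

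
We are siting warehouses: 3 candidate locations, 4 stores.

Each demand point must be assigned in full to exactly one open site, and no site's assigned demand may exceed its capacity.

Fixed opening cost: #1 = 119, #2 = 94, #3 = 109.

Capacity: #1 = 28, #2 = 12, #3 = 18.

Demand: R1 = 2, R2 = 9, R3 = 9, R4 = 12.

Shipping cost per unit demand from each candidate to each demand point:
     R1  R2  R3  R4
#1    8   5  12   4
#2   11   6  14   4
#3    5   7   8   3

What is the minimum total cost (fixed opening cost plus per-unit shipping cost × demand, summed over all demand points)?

403

Open {#1, #3}; cheapest assignment that respects the capacities:
  #1 (cap 28, load 21): R2, R4 — cost 9×5 + 12×4 = 93
  #3 (cap 18, load 11): R1, R3 — cost 2×5 + 9×8 = 82
  Shipping 175, fixed 228 → total 403.
  Any other capacity-feasible assignment to {#1, #3} ships for at least 175.
Compare {#1, #2}: its best feasible assignment gives total 430.
Compare {#1, #2, #3}: its best feasible assignment gives total 497.
Every other set of open sites that can feasibly serve all demand totals ≥ 430 even under its best assignment. Minimum: 403.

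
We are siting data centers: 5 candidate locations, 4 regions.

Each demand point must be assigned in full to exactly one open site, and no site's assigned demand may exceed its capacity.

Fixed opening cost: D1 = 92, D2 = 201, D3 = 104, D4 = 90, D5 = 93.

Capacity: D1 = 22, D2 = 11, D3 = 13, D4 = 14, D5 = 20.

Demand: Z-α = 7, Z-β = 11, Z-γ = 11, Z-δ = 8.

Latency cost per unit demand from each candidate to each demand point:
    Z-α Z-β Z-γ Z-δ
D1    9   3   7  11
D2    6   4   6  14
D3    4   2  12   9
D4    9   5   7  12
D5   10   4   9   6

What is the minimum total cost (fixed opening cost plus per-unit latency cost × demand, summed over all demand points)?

413

Open {D1, D5}; cheapest assignment that respects the capacities:
  D1 (cap 22, load 22): Z-β, Z-γ — cost 11×3 + 11×7 = 110
  D5 (cap 20, load 15): Z-α, Z-δ — cost 7×10 + 8×6 = 118
  Shipping 228, fixed 185 → total 413.
  Any other capacity-feasible assignment to {D1, D5} ships for at least 228.
Compare {D1, D3, D5}: its best feasible assignment gives total 475.
Compare {D3, D4, D5}: its best feasible assignment gives total 484.
Every other set of open sites that can feasibly serve all demand totals ≥ 475 even under its best assignment. Minimum: 413.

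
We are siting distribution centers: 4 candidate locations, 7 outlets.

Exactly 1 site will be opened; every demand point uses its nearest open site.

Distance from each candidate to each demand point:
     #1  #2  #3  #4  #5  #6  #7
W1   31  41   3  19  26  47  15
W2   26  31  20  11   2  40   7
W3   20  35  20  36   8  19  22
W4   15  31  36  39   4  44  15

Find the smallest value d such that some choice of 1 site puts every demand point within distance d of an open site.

Open {W3}.
  Farthest demand point is #4 at distance 36 (to W3); all others are ≤ 36.
With {W2} the worst case is 40.
With {W4} the worst case is 44.
No size-1 selection achieves below 36.

36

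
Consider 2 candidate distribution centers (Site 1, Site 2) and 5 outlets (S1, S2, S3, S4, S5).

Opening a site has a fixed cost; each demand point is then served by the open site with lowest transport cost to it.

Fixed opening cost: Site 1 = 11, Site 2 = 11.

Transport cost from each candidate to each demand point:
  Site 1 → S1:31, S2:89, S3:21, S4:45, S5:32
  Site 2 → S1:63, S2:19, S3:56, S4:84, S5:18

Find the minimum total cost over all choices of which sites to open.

Open {Site 1, Site 2}: assign each demand point to its cheapest open site.
  S1→Site 1 31, S2→Site 2 19, S3→Site 1 21, S4→Site 1 45, S5→Site 2 18
  transport cost 134, fixed 22 → total 156.
Compare {Site 1}: transport cost 218 + fixed 11 = 229.
Compare {Site 2}: transport cost 240 + fixed 11 = 251.

156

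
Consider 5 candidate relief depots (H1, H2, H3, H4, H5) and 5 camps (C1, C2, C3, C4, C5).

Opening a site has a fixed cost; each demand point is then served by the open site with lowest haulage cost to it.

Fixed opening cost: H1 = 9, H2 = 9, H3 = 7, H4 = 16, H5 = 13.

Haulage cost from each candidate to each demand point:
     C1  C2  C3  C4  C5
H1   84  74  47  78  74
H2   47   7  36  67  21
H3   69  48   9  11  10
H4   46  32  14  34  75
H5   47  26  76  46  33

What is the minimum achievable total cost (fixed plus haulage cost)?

Open {H2, H3}: assign each demand point to its cheapest open site.
  C1→H2 47, C2→H2 7, C3→H3 9, C4→H3 11, C5→H3 10
  haulage cost 84, fixed 16 → total 100.
Compare {H1, H2, H3}: haulage cost 84 + fixed 25 = 109.
Compare {H2, H3, H5}: haulage cost 84 + fixed 29 = 113.
Compare {H2, H3, H4}: haulage cost 83 + fixed 32 = 115.
All other subsets cost ≥ 109. Minimum total cost: 100.

100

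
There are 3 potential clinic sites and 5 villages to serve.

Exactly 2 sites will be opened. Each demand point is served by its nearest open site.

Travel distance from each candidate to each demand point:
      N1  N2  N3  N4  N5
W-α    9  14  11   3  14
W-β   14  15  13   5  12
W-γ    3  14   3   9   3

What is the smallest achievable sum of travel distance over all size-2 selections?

Open {W-α, W-γ}.
  N1→W-γ 3, N2→W-α 14, N3→W-γ 3, N4→W-α 3, N5→W-γ 3  ⇒ total 26.
Compare {W-β, W-γ}: total 28.
Compare {W-α, W-β}: total 49.

26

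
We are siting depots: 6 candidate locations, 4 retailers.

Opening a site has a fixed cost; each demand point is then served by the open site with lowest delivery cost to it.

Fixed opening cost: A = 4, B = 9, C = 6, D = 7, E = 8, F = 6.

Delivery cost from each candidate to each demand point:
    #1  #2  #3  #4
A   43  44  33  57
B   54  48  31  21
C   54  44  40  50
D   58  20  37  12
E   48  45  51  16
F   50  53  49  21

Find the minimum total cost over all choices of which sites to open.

Open {A, D}: assign each demand point to its cheapest open site.
  #1→A 43, #2→D 20, #3→A 33, #4→D 12
  delivery cost 108, fixed 11 → total 119.
Compare {A, C, D}: delivery cost 108 + fixed 17 = 125.
Compare {A, D, F}: delivery cost 108 + fixed 17 = 125.
Compare {A, B, D}: delivery cost 106 + fixed 20 = 126.
All other subsets cost ≥ 125. Minimum total cost: 119.

119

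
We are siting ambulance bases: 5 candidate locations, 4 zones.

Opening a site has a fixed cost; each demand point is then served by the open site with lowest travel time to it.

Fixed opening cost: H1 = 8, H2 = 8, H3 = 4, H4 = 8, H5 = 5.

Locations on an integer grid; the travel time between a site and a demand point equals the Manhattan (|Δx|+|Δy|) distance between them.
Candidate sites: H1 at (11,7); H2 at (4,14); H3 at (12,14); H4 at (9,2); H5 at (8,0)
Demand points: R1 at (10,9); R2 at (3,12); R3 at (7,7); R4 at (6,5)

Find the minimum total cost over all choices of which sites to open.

33

Open {H1, H2}: assign each demand point to its cheapest open site.
  R1→H1 3, R2→H2 3, R3→H1 4, R4→H1 7
  travel time 17, fixed 16 → total 33.
Compare {H1}: travel time 27 + fixed 8 = 35.
Compare {H1, H3}: travel time 25 + fixed 12 = 37.
Compare {H1, H2, H3}: travel time 17 + fixed 20 = 37.
All other subsets cost ≥ 35. Minimum total cost: 33.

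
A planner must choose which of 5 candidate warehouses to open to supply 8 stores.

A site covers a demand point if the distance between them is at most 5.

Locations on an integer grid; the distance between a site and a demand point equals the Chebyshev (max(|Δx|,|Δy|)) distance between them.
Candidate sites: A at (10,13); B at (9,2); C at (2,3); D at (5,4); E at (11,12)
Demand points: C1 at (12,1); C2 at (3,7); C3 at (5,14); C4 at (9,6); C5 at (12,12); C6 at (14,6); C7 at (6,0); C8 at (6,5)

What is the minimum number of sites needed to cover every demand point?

3

Coverage sets (demand points within 5 of each site):
  A: {C3, C5}
  B: {C1, C4, C6, C7, C8}
  C: {C2, C7, C8}
  D: {C2, C4, C7, C8}
  E: {C5}
No 2 sites suffice: every size-2 union leaves at least one demand point uncovered.
But {A, B, C} covers everything, so the minimum is 3.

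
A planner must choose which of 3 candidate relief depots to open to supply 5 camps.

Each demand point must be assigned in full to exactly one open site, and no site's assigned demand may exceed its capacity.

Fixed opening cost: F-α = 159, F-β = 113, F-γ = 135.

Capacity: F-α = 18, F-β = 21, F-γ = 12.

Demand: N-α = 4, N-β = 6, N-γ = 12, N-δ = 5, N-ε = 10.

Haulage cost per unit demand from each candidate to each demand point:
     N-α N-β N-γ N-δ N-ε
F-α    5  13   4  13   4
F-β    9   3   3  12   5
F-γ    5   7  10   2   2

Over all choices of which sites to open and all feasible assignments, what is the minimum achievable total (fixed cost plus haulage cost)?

Open {F-α, F-β}; cheapest assignment that respects the capacities:
  F-α (cap 18, load 16): N-α, N-γ — cost 4×5 + 12×4 = 68
  F-β (cap 21, load 21): N-β, N-δ, N-ε — cost 6×3 + 5×12 + 10×5 = 128
  Shipping 196, fixed 272 → total 468.
  Any other capacity-feasible assignment to {F-α, F-β} ships for at least 196.
Compare {F-α, F-β, F-γ}: its best feasible assignment gives total 531.
Every other set of open sites that can feasibly serve all demand totals ≥ 531 even under its best assignment. Minimum: 468.

468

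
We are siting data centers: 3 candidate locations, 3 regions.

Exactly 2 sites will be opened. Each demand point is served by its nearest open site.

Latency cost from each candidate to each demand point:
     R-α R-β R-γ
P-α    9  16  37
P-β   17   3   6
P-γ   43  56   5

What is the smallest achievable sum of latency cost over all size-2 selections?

Open {P-α, P-β}.
  R-α→P-α 9, R-β→P-β 3, R-γ→P-β 6  ⇒ total 18.
Compare {P-β, P-γ}: total 25.
Compare {P-α, P-γ}: total 30.

18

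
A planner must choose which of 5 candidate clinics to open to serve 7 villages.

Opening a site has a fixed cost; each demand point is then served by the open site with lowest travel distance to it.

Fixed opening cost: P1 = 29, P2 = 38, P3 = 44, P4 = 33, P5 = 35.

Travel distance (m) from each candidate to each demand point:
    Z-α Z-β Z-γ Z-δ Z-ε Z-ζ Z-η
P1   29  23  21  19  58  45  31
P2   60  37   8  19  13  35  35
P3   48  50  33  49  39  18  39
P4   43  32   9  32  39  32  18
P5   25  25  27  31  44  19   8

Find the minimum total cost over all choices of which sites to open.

190

Open {P2, P5}: assign each demand point to its cheapest open site.
  Z-α→P5 25, Z-β→P5 25, Z-γ→P2 8, Z-δ→P2 19, Z-ε→P2 13, Z-ζ→P5 19, Z-η→P5 8
  travel distance 117, fixed 73 → total 190.
Compare {P5}: travel distance 179 + fixed 35 = 214.
Compare {P1, P2, P5}: travel distance 115 + fixed 102 = 217.
Compare {P1, P5}: travel distance 159 + fixed 64 = 223.
All other subsets cost ≥ 214. Minimum total cost: 190.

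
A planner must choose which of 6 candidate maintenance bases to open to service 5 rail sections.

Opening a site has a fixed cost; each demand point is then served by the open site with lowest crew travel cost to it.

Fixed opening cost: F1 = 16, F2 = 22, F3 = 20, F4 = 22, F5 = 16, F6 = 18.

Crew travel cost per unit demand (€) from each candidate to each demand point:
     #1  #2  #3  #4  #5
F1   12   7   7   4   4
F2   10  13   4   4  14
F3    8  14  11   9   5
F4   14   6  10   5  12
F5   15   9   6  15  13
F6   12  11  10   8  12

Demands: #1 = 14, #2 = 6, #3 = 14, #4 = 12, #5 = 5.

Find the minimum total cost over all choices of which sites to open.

336

Open {F1, F2, F3}: assign each demand point to its cheapest open site.
  #1→F3 14×8=112, #2→F1 6×7=42, #3→F2 14×4=56, #4→F1 12×4=48, #5→F1 5×4=20
  crew travel cost 278, fixed 58 → total 336.
Compare {F2, F3, F4}: crew travel cost 277 + fixed 64 = 341.
Compare {F1, F2}: crew travel cost 306 + fixed 38 = 344.
Compare {F1, F2, F3, F4}: crew travel cost 272 + fixed 80 = 352.
All other subsets cost ≥ 341. Minimum total cost: 336.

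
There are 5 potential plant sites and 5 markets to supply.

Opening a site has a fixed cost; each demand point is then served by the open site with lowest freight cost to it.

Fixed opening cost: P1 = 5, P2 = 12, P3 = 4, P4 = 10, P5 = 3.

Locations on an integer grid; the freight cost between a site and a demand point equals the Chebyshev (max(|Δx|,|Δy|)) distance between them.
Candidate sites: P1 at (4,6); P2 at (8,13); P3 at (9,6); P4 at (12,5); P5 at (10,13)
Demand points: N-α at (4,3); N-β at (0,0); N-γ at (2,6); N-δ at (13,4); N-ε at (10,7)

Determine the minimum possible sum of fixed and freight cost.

25

Open {P1, P3}: assign each demand point to its cheapest open site.
  N-α→P1 3, N-β→P1 6, N-γ→P1 2, N-δ→P3 4, N-ε→P3 1
  freight cost 16, fixed 9 → total 25.
Compare {P1, P3, P5}: freight cost 16 + fixed 12 = 28.
Compare {P1, P4}: freight cost 14 + fixed 15 = 29.
Compare {P3}: freight cost 26 + fixed 4 = 30.
All other subsets cost ≥ 28. Minimum total cost: 25.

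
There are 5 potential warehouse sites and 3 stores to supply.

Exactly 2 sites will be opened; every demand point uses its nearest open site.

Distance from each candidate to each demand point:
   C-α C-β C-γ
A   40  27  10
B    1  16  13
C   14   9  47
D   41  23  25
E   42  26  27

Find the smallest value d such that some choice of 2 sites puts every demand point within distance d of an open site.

Open {B, C}.
  Farthest demand point is C-γ at distance 13 (to B); all others are ≤ 13.
With {A, C} the worst case is 14.
With {A, B} the worst case is 16.
No size-2 selection achieves below 13.

13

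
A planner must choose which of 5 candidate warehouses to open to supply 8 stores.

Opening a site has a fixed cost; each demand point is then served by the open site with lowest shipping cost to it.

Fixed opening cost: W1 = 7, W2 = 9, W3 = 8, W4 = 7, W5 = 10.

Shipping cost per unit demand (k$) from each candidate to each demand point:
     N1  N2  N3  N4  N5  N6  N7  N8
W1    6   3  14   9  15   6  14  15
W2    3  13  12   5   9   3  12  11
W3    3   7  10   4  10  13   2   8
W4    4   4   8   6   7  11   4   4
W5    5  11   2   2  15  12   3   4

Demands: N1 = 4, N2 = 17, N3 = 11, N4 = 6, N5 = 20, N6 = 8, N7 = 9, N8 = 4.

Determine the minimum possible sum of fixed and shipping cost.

Open {W1, W2, W3, W4, W5}: assign each demand point to its cheapest open site.
  N1→W2 4×3=12, N2→W1 17×3=51, N3→W5 11×2=22, N4→W5 6×2=12, N5→W4 20×7=140, N6→W2 8×3=24, N7→W3 9×2=18, N8→W4 4×4=16
  shipping cost 295, fixed 41 → total 336.
Compare {W1, W2, W4, W5}: shipping cost 304 + fixed 33 = 337.
Compare {W2, W3, W4, W5}: shipping cost 312 + fixed 34 = 346.
Compare {W2, W4, W5}: shipping cost 321 + fixed 26 = 347.
All other subsets cost ≥ 337. Minimum total cost: 336.

336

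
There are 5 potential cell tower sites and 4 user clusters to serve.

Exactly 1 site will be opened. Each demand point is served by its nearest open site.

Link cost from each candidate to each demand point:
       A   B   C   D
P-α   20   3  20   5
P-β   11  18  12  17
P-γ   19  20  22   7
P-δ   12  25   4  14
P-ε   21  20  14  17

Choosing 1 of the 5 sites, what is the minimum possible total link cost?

Open {P-α}.
  A→P-α 20, B→P-α 3, C→P-α 20, D→P-α 5  ⇒ total 48.
Compare {P-δ}: total 55.
Compare {P-β}: total 58.
No size-1 selection does better; minimum is 48.

48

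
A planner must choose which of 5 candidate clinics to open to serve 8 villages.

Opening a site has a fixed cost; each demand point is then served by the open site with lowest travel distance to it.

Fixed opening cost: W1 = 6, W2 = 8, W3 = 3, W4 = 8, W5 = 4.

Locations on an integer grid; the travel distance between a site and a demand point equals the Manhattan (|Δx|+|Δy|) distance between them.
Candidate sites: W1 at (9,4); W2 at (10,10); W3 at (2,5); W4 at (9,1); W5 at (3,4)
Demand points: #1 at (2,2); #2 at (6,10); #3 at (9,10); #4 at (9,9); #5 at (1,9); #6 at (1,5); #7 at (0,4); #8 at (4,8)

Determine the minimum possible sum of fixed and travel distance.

Open {W2, W3}: assign each demand point to its cheapest open site.
  #1→W3 3, #2→W2 4, #3→W2 1, #4→W2 2, #5→W3 5, #6→W3 1, #7→W3 3, #8→W3 5
  travel distance 24, fixed 11 → total 35.
Compare {W2, W3, W5}: travel distance 24 + fixed 15 = 39.
Compare {W2, W5}: travel distance 28 + fixed 12 = 40.
Compare {W1, W2, W3}: travel distance 24 + fixed 17 = 41.
All other subsets cost ≥ 39. Minimum total cost: 35.

35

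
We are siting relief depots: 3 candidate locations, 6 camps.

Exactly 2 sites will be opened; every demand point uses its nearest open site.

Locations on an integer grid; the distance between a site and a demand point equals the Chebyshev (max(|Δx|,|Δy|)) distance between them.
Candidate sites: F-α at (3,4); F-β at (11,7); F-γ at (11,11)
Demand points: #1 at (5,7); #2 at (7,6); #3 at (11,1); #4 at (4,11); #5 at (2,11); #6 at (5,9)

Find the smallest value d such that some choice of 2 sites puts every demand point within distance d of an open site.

Open {F-α, F-β}.
  Farthest demand point is #4 at distance 7 (to F-α); all others are ≤ 7.
With {F-α, F-γ} the worst case is 8.
With {F-β, F-γ} the worst case is 9.
No size-2 selection achieves below 7.

7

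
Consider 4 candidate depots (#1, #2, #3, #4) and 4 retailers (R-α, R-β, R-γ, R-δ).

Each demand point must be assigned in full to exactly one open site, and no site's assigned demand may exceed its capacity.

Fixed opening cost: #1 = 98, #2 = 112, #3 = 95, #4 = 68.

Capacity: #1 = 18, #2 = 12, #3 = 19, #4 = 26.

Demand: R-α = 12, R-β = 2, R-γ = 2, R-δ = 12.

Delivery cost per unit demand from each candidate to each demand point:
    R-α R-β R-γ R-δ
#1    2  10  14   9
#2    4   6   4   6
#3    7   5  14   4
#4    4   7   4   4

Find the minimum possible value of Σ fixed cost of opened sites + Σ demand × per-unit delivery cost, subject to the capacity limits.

Open {#1, #4}; cheapest assignment that respects the capacities:
  #1 (cap 18, load 12): R-α — cost 12×2 = 24
  #4 (cap 26, load 16): R-β, R-γ, R-δ — cost 2×7 + 2×4 + 12×4 = 70
  Shipping 94, fixed 166 → total 260.
  Any other capacity-feasible assignment to {#1, #4} ships for at least 94.
Compare {#3, #4}: its best feasible assignment gives total 277.
Compare {#2, #4}: its best feasible assignment gives total 296.
Every other set of open sites that can feasibly serve all demand totals ≥ 277 even under its best assignment. Minimum: 260.

260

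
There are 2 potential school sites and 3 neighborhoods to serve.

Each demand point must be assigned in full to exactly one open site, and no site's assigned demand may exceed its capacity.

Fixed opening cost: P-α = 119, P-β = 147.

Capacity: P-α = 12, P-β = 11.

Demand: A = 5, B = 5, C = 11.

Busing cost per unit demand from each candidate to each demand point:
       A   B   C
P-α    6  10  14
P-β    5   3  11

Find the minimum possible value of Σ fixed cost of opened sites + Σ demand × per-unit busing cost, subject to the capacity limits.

460

Open {P-α, P-β}; cheapest assignment that respects the capacities:
  P-α (cap 12, load 11): C — cost 11×14 = 154
  P-β (cap 11, load 10): A, B — cost 5×5 + 5×3 = 40
  Shipping 194, fixed 266 → total 460.
  Any other capacity-feasible assignment to {P-α, P-β} ships for at least 194.
Total demand is 21 and no other set of sites has combined capacity ≥ 21, so {P-α, P-β} is the only feasible choice of open sites. Minimum: 460.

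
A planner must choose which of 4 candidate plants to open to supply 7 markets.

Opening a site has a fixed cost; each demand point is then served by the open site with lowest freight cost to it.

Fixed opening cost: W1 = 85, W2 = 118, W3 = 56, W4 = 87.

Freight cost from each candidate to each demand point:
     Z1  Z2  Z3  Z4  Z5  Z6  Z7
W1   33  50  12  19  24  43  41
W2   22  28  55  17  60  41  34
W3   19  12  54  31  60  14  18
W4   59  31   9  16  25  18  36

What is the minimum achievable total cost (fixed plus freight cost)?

Open {W3, W4}: assign each demand point to its cheapest open site.
  Z1→W3 19, Z2→W3 12, Z3→W4 9, Z4→W4 16, Z5→W4 25, Z6→W3 14, Z7→W3 18
  freight cost 113, fixed 143 → total 256.
Compare {W1, W3}: freight cost 118 + fixed 141 = 259.
Compare {W3}: freight cost 208 + fixed 56 = 264.
Compare {W4}: freight cost 194 + fixed 87 = 281.
All other subsets cost ≥ 259. Minimum total cost: 256.

256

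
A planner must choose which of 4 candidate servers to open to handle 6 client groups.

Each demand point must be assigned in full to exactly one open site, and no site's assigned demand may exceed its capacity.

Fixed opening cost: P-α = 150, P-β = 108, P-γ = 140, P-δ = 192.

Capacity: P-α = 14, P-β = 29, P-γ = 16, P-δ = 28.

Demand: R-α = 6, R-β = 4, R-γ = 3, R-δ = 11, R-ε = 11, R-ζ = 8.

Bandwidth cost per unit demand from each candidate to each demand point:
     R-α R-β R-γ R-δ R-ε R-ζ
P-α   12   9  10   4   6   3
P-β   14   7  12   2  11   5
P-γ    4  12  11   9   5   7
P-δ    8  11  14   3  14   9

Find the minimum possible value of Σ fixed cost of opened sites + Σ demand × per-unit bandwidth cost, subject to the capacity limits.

510

Open {P-β, P-γ}; cheapest assignment that respects the capacities:
  P-β (cap 29, load 29): R-α, R-β, R-δ, R-ζ — cost 6×14 + 4×7 + 11×2 + 8×5 = 174
  P-γ (cap 16, load 14): R-γ, R-ε — cost 3×11 + 11×5 = 88
  Shipping 262, fixed 248 → total 510.
  Any other capacity-feasible assignment to {P-β, P-γ} ships for at least 262.
Compare {P-α, P-β}: its best feasible assignment gives total 528.
Compare {P-β, P-δ}: its best feasible assignment gives total 606.
Every other set of open sites that can feasibly serve all demand totals ≥ 528 even under its best assignment. Minimum: 510.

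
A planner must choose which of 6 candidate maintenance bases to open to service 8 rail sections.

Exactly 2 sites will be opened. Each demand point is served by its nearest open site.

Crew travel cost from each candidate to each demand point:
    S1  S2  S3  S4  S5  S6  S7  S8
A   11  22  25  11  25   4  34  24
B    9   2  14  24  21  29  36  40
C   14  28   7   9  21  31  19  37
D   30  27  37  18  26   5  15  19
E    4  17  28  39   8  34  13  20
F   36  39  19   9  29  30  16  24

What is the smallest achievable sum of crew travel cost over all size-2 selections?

102

Open {A, E}.
  S1→E 4, S2→E 17, S3→A 25, S4→A 11, S5→E 8, S6→A 4, S7→E 13, S8→E 20  ⇒ total 102.
Compare {B, D}: total 103.
Compare {C, E}: total 109.
No size-2 selection does better; minimum is 102.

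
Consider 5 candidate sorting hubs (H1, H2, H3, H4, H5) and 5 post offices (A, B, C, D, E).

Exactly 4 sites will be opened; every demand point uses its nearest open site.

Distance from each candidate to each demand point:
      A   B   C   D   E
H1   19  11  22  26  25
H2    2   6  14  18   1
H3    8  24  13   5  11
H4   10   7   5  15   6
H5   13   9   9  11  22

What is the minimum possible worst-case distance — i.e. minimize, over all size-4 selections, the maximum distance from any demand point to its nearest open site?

6

Open {H1, H2, H3, H4}.
  Farthest demand point is B at distance 6 (to H2); all others are ≤ 6.
With {H2, H3, H4, H5} the worst case is 6.
With {H1, H3, H4, H5} the worst case is 8.
No size-4 selection achieves below 6.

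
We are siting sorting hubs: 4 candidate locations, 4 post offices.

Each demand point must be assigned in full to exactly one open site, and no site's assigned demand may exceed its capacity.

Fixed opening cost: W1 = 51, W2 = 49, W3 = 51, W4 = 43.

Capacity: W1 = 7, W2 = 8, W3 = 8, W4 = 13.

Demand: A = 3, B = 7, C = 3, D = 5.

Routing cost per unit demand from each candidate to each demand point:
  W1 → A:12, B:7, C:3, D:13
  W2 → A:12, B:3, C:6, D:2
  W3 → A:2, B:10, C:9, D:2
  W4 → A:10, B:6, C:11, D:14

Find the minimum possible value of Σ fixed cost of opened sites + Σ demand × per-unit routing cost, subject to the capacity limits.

Open {W3, W4}; cheapest assignment that respects the capacities:
  W3 (cap 8, load 8): A, D — cost 3×2 + 5×2 = 16
  W4 (cap 13, load 10): B, C — cost 7×6 + 3×11 = 75
  Shipping 91, fixed 94 → total 185.
  Any other capacity-feasible assignment to {W3, W4} ships for at least 91.
Compare {W2, W4}: its best feasible assignment gives total 192.
Compare {W1, W2, W3}: its best feasible assignment gives total 197.
Every other set of open sites that can feasibly serve all demand totals ≥ 192 even under its best assignment. Minimum: 185.

185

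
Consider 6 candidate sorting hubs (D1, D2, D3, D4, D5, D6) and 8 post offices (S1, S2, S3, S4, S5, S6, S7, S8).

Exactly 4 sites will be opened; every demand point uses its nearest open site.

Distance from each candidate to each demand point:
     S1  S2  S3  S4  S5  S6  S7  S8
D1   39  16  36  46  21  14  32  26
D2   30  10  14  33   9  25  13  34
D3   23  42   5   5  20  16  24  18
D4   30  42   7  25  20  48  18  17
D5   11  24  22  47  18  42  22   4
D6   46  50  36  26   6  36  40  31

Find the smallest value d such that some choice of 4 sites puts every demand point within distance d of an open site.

Open {D1, D2, D3, D5}.
  Farthest demand point is S6 at distance 14 (to D1); all others are ≤ 14.
With {D2, D3, D4, D5} the worst case is 16.
With {D2, D3, D5, D6} the worst case is 16.
No size-4 selection achieves below 14.

14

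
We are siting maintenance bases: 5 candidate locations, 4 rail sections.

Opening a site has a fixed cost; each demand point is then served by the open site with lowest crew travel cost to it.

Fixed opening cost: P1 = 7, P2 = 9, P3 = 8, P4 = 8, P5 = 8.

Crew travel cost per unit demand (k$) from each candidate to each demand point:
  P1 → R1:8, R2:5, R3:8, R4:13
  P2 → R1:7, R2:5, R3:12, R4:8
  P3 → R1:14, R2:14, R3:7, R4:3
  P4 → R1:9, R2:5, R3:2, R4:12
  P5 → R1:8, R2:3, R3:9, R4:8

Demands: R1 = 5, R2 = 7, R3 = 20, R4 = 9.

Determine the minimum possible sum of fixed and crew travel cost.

Open {P3, P4, P5}: assign each demand point to its cheapest open site.
  R1→P5 5×8=40, R2→P5 7×3=21, R3→P4 20×2=40, R4→P3 9×3=27
  crew travel cost 128, fixed 24 → total 152.
Compare {P2, P3, P4, P5}: crew travel cost 123 + fixed 33 = 156.
Compare {P1, P3, P4, P5}: crew travel cost 128 + fixed 31 = 159.
Compare {P2, P3, P4}: crew travel cost 137 + fixed 25 = 162.
All other subsets cost ≥ 156. Minimum total cost: 152.

152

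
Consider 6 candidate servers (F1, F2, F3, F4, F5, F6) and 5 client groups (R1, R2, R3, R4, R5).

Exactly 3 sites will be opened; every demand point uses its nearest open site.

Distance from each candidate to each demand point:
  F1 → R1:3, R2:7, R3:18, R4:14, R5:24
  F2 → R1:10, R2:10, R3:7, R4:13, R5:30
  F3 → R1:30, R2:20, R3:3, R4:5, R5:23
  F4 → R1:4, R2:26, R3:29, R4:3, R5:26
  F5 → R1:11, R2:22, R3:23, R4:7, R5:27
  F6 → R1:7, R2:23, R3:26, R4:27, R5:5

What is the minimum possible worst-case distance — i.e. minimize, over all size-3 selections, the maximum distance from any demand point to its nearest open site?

Open {F1, F3, F6}.
  Farthest demand point is R2 at distance 7 (to F1); all others are ≤ 7.
With {F2, F3, F6} the worst case is 10.
With {F2, F4, F6} the worst case is 10.
No size-3 selection achieves below 7.

7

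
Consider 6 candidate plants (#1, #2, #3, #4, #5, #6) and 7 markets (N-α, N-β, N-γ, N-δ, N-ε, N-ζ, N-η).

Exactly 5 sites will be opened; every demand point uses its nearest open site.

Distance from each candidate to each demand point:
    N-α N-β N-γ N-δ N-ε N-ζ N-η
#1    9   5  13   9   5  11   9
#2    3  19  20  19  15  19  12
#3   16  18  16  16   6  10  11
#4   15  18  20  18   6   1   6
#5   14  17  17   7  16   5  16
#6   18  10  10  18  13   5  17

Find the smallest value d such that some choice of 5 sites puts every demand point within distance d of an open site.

Open {#1, #2, #3, #4, #6}.
  Farthest demand point is N-γ at distance 10 (to #6); all others are ≤ 10.
With {#1, #2, #3, #5, #6} the worst case is 10.
With {#1, #2, #4, #5, #6} the worst case is 10.
No size-5 selection achieves below 10.

10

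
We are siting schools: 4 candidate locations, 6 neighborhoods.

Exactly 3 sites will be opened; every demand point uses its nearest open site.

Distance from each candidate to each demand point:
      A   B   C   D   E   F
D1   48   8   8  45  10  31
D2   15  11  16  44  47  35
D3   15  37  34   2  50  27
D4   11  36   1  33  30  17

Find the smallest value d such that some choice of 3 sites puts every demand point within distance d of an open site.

Open {D1, D3, D4}.
  Farthest demand point is F at distance 17 (to D4); all others are ≤ 17.
With {D1, D2, D3} the worst case is 27.
With {D2, D3, D4} the worst case is 30.
No size-3 selection achieves below 17.

17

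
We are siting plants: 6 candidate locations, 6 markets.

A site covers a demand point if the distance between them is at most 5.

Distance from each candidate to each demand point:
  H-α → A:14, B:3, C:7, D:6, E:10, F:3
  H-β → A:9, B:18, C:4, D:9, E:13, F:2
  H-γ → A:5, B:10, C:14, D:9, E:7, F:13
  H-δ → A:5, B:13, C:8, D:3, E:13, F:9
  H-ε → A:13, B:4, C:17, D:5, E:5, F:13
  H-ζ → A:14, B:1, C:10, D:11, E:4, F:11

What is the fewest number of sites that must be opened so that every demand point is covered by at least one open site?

3

Coverage sets (demand points within 5 of each site):
  H-α: {B, F}
  H-β: {C, F}
  H-γ: {A}
  H-δ: {A, D}
  H-ε: {B, D, E}
  H-ζ: {B, E}
No 2 sites suffice: every size-2 union leaves at least one demand point uncovered.
But {H-β, H-γ, H-ε} covers everything, so the minimum is 3.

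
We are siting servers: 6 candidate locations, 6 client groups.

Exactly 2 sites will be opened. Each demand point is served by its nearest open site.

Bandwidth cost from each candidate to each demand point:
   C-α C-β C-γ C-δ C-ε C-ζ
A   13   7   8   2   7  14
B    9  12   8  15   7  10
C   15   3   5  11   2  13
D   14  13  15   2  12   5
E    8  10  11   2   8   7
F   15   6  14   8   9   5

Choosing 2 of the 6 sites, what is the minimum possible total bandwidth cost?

27

Open {C, E}.
  C-α→E 8, C-β→C 3, C-γ→C 5, C-δ→E 2, C-ε→C 2, C-ζ→E 7  ⇒ total 27.
Compare {C, D}: total 31.
Compare {A, C}: total 38.
No size-2 selection does better; minimum is 27.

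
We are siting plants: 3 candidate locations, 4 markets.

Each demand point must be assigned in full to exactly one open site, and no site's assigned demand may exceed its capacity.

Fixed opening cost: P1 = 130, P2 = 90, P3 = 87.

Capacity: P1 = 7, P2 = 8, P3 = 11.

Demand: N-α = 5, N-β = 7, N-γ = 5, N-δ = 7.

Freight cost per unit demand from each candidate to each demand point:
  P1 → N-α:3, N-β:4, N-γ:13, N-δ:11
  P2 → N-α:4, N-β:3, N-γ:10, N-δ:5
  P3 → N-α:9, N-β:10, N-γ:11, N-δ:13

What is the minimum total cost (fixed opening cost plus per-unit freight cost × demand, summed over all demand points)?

470

Open {P1, P2, P3}; cheapest assignment that respects the capacities:
  P1 (cap 7, load 7): N-β — cost 7×4 = 28
  P2 (cap 8, load 7): N-δ — cost 7×5 = 35
  P3 (cap 11, load 10): N-α, N-γ — cost 5×9 + 5×11 = 100
  Shipping 163, fixed 307 → total 470.
  Any other capacity-feasible assignment to {P1, P2, P3} ships for at least 163.
Total demand is 24 and no other set of sites has combined capacity ≥ 24, so {P1, P2, P3} is the only feasible choice of open sites. Minimum: 470.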